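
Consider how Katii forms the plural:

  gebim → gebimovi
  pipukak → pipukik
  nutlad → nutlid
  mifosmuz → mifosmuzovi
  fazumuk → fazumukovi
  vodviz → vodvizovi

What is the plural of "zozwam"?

zozwim

"zozwam" has last vowel 'a'. The stems whose last vowel is 'a' (pipukak → pipukik, nutlad → nutlid) change the last vowel to 'i'.
So zozwam → zozwim.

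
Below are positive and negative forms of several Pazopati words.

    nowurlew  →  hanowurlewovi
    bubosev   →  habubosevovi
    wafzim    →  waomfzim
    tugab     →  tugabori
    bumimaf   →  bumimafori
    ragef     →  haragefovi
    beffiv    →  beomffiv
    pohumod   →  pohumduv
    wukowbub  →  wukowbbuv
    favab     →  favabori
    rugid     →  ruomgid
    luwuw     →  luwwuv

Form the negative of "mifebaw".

mifebawori

bumimaf and ragef both end in -f yet inflect differently (bumimafori, haragefovi), so the final letter is not what conditions the rule; the last vowel is.
"mifebaw" has last vowel 'a'. The stems whose last vowel is 'a' (tugab → tugabori, bumimaf → bumimafori, favab → favabori) add -ori.
So mifebaw → mifebawori.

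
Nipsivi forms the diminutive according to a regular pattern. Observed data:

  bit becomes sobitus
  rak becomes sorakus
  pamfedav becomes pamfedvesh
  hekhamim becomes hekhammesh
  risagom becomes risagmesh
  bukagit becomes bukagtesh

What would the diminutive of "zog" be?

sozogus

bit and bukagit both end in -t yet inflect differently (sobitus, bukagtesh), so the final letter is not what conditions the rule; the number of vowels is.
"zog" has 1 vowel. The stems with 1 vowel (bit → sobitus, rak → sorakus) add so- … -us around the stem.
The other pattern: stems with 3 vowels delete the last vowel and add -esh.
So zog → sozogus.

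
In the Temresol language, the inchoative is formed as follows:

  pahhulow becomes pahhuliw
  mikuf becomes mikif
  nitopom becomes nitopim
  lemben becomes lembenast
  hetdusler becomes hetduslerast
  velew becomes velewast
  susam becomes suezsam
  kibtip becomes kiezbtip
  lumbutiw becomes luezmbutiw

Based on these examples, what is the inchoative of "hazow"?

haziw

"hazow" has last vowel 'o'. The stems whose last vowel is 'o' (pahhulow → pahhuliw, nitopom → nitopim) change the last vowel to 'i'.
The other patterns: stems whose last vowel is 'e' add -ast; stems whose last vowel is 'a' or 'i' insert -ez- after the first vowel.
So hazow → haziw.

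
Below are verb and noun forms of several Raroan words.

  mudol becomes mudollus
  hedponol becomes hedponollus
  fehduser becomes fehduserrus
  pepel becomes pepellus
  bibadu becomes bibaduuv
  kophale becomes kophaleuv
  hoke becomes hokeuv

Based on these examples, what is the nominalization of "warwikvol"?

warwikvollus

"warwikvol" ends in a consonant. The stems ending in a consonant (mudol → mudollus, hedponol → hedponollus, fehduser → fehduserrus) double the final consonant and add -us.
So warwikvol → warwikvollus.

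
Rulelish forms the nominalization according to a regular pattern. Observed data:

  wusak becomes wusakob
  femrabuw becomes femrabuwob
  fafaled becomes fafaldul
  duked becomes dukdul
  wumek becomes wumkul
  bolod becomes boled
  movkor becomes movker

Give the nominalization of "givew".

givwul

bolod and fafaled both end in -d yet inflect differently (boled, fafaldul), so the final letter is not what conditions the rule; the last vowel is.
"givew" has last vowel 'e'. The stems whose last vowel is 'e' (fafaled → fafaldul, wumek → wumkul, duked → dukdul) delete the last vowel and add -ul.
The other patterns: stems whose last vowel is 'o' change the last vowel to 'e'; stems whose last vowel is 'a' or 'u' add -ob.
So givew → givwul.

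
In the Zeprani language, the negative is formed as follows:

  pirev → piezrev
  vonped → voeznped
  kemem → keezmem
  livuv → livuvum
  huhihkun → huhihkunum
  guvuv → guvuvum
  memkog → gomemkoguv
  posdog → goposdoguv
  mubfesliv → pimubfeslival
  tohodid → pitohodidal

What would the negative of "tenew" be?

"tenew" has last vowel 'e'. The stems whose last vowel is 'e' (pirev → piezrev, vonped → voeznped, kemem → keezmem) insert -ez- after the first vowel.
So tenew → teeznew.

teeznew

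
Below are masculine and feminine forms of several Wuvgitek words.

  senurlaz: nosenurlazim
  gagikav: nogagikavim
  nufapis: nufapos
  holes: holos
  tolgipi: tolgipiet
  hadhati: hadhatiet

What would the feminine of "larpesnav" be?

nufapis and tolgipi both have last vowel 'i' yet inflect differently (nufapos, tolgipiet), so the last vowel is not what conditions the rule; the final letter is.
"larpesnav" ends in -v. The one such stem in the data (gagikav → nogagikavim) adds no- … -im around the stem, so the same rule applies.
So larpesnav → nolarpesnavim.

nolarpesnavim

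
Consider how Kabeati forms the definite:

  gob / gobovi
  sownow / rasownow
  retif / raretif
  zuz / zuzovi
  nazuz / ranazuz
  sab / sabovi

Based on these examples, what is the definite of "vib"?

vibovi

"vib" has 1 vowel. The stems with 1 vowel (zuz → zuzovi, gob → gobovi, sab → sabovi) add -ovi.
The other pattern: stems with 2 vowels add the prefix ra-.
So vib → vibovi.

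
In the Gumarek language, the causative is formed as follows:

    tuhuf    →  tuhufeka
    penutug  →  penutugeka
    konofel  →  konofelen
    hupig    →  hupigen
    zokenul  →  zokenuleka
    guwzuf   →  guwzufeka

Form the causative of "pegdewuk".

pegdewukeka

zokenul and konofel both end in -l yet inflect differently (zokenuleka, konofelen), so the final letter is not what conditions the rule; the last vowel is.
"pegdewuk" has last vowel 'u'. The stems whose last vowel is 'u' (guwzuf → guwzufeka, penutug → penutugeka, zokenul → zokenuleka) add -eka.
The other pattern: stems whose last vowel is 'e' or 'i' add -en.
So pegdewuk → pegdewukeka.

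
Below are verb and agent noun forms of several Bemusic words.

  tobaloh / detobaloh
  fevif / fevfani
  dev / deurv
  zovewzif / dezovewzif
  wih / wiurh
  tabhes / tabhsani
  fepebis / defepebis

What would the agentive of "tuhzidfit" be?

wih and tobaloh both end in -h yet inflect differently (wiurh, detobaloh), so the final letter is not what conditions the rule; the number of vowels is.
"tuhzidfit" has 3 vowels. The stems with 3 vowels (tobaloh → detobaloh, fepebis → defepebis, zovewzif → dezovewzif) add the prefix de-.
The other patterns: stems with 1 vowel insert -ur- after the first vowel; stems with 2 vowels delete the last vowel and add -ani.
So tuhzidfit → detuhzidfit.

detuhzidfit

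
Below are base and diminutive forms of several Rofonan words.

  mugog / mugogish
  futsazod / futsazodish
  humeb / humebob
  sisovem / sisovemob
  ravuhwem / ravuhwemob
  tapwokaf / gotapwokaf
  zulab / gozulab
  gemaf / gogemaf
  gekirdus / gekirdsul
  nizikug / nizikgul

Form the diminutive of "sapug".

sapgul

humeb and zulab both end in -b yet inflect differently (humebob, gozulab), so the final letter is not what conditions the rule; the last vowel is.
"sapug" has last vowel 'u'. The stems whose last vowel is 'u' (gekirdus → gekirdsul, nizikug → nizikgul) delete the last vowel and add -ul.
The other patterns: stems whose last vowel is 'o' add -ish; stems whose last vowel is 'e' add -ob; stems whose last vowel is 'a' add the prefix go-.
So sapug → sapgul.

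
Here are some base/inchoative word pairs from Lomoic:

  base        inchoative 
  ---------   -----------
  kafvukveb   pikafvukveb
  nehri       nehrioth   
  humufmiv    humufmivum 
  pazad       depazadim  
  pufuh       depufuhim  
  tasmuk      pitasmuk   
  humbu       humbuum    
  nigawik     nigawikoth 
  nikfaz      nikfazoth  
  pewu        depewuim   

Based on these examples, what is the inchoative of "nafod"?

nafodoth

"nafod" begins with n-. The stems beginning with n- (nehri → nehrioth, nikfaz → nikfazoth, nigawik → nigawikoth) add -oth.
So nafod → nafodoth.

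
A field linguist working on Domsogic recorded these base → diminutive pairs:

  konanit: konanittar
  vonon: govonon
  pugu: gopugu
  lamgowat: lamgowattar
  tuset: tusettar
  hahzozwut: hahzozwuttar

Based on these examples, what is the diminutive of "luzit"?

hahzozwut and pugu both have last vowel 'u' yet inflect differently (hahzozwuttar, gopugu), so the last vowel is not what conditions the rule; the final letter is.
"luzit" ends in -t. The stems ending in -t (konanit → konanittar, lamgowat → lamgowattar, hahzozwut → hahzozwuttar) double the final consonant and add -ar.
The other pattern: stems ending in -n or -u add the prefix go-.
So luzit → luzittar.

luzittar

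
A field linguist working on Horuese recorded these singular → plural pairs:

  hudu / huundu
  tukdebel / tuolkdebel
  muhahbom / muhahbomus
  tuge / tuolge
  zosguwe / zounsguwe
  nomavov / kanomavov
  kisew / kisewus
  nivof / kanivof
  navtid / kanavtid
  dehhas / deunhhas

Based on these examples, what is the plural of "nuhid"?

"nuhid" begins with n-. The stems beginning with n- (nomavov → kanomavov, nivof → kanivof, navtid → kanavtid) add the prefix ka-.
The other patterns: stems beginning with k- or m- add -us; stems beginning with t- insert -ol- after the first vowel; stems beginning with d-, h- or z- insert -un- after the first vowel.
So nuhid → kanuhid.

kanuhid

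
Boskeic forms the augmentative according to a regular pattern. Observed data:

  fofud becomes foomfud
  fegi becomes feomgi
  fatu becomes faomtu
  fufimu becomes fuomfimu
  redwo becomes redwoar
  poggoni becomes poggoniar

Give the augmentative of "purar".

fegi and poggoni both end in -i yet inflect differently (feomgi, poggoniar), so the final letter is not what conditions the rule; the first letter is.
"purar" begins with p-. The one such stem in the data (poggoni → poggoniar) adds -ar, so the same rule applies.
So purar → purarar.

purarar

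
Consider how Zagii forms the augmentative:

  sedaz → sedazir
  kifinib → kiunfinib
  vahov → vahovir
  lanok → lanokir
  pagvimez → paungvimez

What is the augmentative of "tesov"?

tesovir

pagvimez and sedaz both end in -z yet inflect differently (paungvimez, sedazir), so the final letter is not what conditions the rule; the number of vowels is.
"tesov" has 2 vowels. The stems with 2 vowels (sedaz → sedazir, vahov → vahovir, lanok → lanokir) add -ir.
The other pattern: stems with 3 vowels insert -un- after the first vowel.
So tesov → tesovir.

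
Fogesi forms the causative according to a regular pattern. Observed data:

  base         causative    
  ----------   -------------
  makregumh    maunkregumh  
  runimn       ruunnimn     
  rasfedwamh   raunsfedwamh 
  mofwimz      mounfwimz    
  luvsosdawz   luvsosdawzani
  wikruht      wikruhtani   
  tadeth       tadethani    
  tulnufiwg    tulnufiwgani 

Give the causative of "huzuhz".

huzuhzani

mofwimz and luvsosdawz both end in -z yet inflect differently (mounfwimz, luvsosdawzani), so the final letter is not what conditions the rule; the second-to-last letter is.
"huzuhz" has second-to-last letter 'h'. The one such stem in the data (wikruht → wikruhtani) adds -ani, so the same rule applies.
So huzuhz → huzuhzani.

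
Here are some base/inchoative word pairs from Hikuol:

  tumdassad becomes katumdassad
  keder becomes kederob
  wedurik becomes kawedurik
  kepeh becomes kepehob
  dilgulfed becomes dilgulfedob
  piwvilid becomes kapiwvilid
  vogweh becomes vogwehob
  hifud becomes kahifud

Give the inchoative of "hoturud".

kahoturud

dilgulfed and piwvilid both end in -d yet inflect differently (dilgulfedob, kapiwvilid), so the final letter is not what conditions the rule; the last vowel is.
"hoturud" has last vowel 'u'. The one such stem in the data (hifud → kahifud) adds the prefix ka-, so the same rule applies.
The other pattern: stems whose last vowel is 'e' add -ob.
So hoturud → kahoturud.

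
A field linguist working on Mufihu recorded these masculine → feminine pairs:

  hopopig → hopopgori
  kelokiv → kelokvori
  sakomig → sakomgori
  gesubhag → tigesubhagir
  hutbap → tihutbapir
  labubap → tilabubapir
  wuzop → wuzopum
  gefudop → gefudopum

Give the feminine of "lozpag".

tilozpagir

"lozpag" has last vowel 'a'. The stems whose last vowel is 'a' (gesubhag → tigesubhagir, hutbap → tihutbapir, labubap → tilabubapir) add ti- … -ir around the stem.
The other patterns: stems whose last vowel is 'i' delete the last vowel and add -ori; stems whose last vowel is 'o' add -um.
So lozpag → tilozpagir.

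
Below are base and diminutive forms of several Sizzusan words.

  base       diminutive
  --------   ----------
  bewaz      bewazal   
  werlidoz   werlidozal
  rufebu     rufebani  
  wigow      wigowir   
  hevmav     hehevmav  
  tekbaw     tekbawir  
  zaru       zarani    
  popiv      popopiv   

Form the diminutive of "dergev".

dedergev

"dergev" ends in -v. The stems ending in -v (hevmav → hehevmav, popiv → popopiv) repeat the first consonant+vowel as a prefix.
The other patterns: stems ending in -u drop the final letter and add -ani; stems ending in -w add -ir; stems ending in -z add -al.
So dergev → dedergev.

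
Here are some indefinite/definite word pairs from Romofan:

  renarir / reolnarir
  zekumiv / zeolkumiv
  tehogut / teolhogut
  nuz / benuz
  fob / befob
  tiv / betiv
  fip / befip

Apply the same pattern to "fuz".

befuz

"fuz" has 1 vowel. The stems with 1 vowel (nuz → benuz, fob → befob, tiv → betiv) add the prefix be-.
So fuz → befuz.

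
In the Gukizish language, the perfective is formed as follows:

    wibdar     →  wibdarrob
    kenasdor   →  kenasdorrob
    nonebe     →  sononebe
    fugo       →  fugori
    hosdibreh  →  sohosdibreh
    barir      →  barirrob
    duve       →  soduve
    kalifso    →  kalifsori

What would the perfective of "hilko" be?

kenasdor and kalifso both have last vowel 'o' yet inflect differently (kenasdorrob, kalifsori), so the last vowel is not what conditions the rule; the final letter is.
"hilko" ends in -o. The stems ending in -o (kalifso → kalifsori, fugo → fugori) drop the final letter and add -ori.
So hilko → hilkori.

hilkori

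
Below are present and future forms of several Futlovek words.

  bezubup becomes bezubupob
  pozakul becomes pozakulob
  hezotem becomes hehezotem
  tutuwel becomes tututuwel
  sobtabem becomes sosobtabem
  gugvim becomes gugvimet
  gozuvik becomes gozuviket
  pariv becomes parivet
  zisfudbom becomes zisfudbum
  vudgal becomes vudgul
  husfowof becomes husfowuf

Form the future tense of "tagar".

tagur

pozakul and tutuwel both end in -l yet inflect differently (pozakulob, tututuwel), so the final letter is not what conditions the rule; the last vowel is.
"tagar" has last vowel 'a'. The one such stem in the data (vudgal → vudgul) changes the last vowel to 'u' (as do zisfudbom, husfowof), so the same rule applies.
So tagar → tagur.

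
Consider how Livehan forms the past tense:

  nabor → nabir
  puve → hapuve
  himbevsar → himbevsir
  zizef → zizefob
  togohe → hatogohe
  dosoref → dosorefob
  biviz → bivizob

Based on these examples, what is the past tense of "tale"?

togohe and zizef both have last vowel 'e' yet inflect differently (hatogohe, zizefob), so the last vowel is not what conditions the rule; the final letter is.
"tale" ends in -e. The stems ending in -e (togohe → hatogohe, puve → hapuve) add the prefix ha-.
The other patterns: stems ending in -r change the last vowel to 'i'; stems ending in -f or -z add -ob.
So tale → hatale.

hatale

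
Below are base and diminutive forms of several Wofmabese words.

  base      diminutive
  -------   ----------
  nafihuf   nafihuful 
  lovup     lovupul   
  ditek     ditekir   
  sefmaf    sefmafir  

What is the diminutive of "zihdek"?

zihdekir

nafihuf and sefmaf both end in -f yet inflect differently (nafihuful, sefmafir), so the final letter is not what conditions the rule; the last vowel is.
"zihdek" has last vowel 'e'. The one such stem in the data (ditek → ditekir) adds -ir, so the same rule applies.
The other pattern: stems whose last vowel is 'u' add -ul.
So zihdek → zihdekir.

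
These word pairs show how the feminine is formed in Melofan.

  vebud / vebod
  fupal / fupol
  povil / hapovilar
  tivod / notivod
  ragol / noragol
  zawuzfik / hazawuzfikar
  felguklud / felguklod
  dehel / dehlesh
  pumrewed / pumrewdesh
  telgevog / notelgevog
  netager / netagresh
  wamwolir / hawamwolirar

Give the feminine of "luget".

lugtesh

fupal and ragol both end in -l yet inflect differently (fupol, noragol), so the final letter is not what conditions the rule; the last vowel is.
"luget" has last vowel 'e'. The stems whose last vowel is 'e' (dehel → dehlesh, pumrewed → pumrewdesh, netager → netagresh) delete the last vowel and add -esh.
The other patterns: stems whose last vowel is 'a' or 'u' change the last vowel to 'o'; stems whose last vowel is 'o' add the prefix no-; stems whose last vowel is 'i' add ha- … -ar around the stem.
So luget → lugtesh.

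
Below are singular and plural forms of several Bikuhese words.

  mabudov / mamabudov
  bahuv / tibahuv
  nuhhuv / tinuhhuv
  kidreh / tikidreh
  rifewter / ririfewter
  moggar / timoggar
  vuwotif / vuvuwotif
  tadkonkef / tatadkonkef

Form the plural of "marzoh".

timarzoh

rifewter and moggar both end in -r yet inflect differently (ririfewter, timoggar), so the final letter is not what conditions the rule; the number of vowels is.
"marzoh" has 2 vowels. The stems with 2 vowels (kidreh → tikidreh, moggar → timoggar, nuhhuv → tinuhhuv) add the prefix ti-.
The other pattern: stems with 3 vowels repeat the first consonant+vowel as a prefix.
So marzoh → timarzoh.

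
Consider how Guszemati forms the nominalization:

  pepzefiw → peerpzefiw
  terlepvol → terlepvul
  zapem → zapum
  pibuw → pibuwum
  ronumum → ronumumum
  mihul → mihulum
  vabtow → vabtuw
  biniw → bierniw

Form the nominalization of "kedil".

keerdil

pibuw and biniw both end in -w yet inflect differently (pibuwum, bierniw), so the final letter is not what conditions the rule; the last vowel is.
"kedil" has last vowel 'i'. The stems whose last vowel is 'i' (biniw → bierniw, pepzefiw → peerpzefiw) insert -er- after the first vowel.
So kedil → keerdil.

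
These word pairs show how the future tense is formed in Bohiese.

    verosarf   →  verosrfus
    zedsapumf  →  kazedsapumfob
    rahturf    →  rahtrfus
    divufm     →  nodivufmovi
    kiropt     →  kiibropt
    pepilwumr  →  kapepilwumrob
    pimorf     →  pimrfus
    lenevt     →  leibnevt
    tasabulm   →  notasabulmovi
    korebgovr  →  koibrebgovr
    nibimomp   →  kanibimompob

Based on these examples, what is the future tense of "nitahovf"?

niibtahovf

"nitahovf" has second-to-last letter 'v'. The stems whose second-to-last letter is 'v' (lenevt → leibnevt, korebgovr → koibrebgovr) insert -ib- after the first vowel.
The other patterns: stems whose second-to-last letter is 'm' add ka- … -ob around the stem; stems whose second-to-last letter is 'r' delete the last vowel and add -us; stems whose second-to-last letter is 'f' or 'l' add no- … -ovi around the stem.
So nitahovf → niibtahovf.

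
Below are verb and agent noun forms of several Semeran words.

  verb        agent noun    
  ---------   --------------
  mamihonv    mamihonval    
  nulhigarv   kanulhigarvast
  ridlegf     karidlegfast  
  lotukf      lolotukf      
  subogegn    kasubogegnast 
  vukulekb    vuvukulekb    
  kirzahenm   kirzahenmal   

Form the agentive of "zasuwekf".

zazasuwekf

mamihonv and nulhigarv both end in -v yet inflect differently (mamihonval, kanulhigarvast), so the final letter is not what conditions the rule; the second-to-last letter is.
"zasuwekf" has second-to-last letter 'k'. The stems whose second-to-last letter is 'k' (vukulekb → vuvukulekb, lotukf → lolotukf) repeat the first consonant+vowel as a prefix.
So zasuwekf → zazasuwekf.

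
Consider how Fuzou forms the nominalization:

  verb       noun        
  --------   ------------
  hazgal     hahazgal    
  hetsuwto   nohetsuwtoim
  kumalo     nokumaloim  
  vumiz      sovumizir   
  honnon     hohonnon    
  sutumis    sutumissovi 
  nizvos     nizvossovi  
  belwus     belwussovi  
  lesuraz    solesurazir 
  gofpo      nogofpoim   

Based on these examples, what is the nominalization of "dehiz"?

vumiz and sutumis both have last vowel 'i' yet inflect differently (sovumizir, sutumissovi), so the last vowel is not what conditions the rule; the final letter is.
"dehiz" ends in -z. The stems ending in -z (vumiz → sovumizir, lesuraz → solesurazir) add so- … -ir around the stem.
The other patterns: stems ending in -s double the final consonant and add -ovi; stems ending in -o add no- … -im around the stem; stems ending in -l or -n repeat the first consonant+vowel as a prefix.
So dehiz → sodehizir.

sodehizir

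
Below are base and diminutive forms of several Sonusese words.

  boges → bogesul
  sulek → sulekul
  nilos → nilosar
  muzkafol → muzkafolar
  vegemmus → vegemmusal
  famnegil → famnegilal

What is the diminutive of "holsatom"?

"holsatom" has last vowel 'o'. The stems whose last vowel is 'o' (nilos → nilosar, muzkafol → muzkafolar) add -ar.
The other patterns: stems whose last vowel is 'e' add -ul; stems whose last vowel is 'i' or 'u' add -al.
So holsatom → holsatomar.

holsatomar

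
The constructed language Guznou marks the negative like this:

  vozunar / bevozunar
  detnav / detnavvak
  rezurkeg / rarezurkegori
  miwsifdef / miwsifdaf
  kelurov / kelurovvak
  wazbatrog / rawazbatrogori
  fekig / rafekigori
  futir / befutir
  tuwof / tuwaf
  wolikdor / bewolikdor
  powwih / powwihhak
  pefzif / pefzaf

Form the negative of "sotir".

besotir

futir and fekig both have last vowel 'i' yet inflect differently (befutir, rafekigori), so the last vowel is not what conditions the rule; the final letter is.
"sotir" ends in -r. The stems ending in -r (wolikdor → bewolikdor, vozunar → bevozunar, futir → befutir) add the prefix be-.
The other patterns: stems ending in -g add ra- … -ori around the stem; stems ending in -f change the last vowel to 'a'; stems ending in -h or -v double the final consonant and add -ak.
So sotir → besotir.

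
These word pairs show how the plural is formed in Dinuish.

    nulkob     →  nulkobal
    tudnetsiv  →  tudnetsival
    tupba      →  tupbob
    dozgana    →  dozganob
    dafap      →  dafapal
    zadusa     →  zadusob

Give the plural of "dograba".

"dograba" ends in a vowel. The stems ending in a vowel (zadusa → zadusob, tupba → tupbob, dozgana → dozganob) drop the final letter and add -ob.
The other pattern: stems ending in a consonant add -al.
So dograba → dograbob.

dograbob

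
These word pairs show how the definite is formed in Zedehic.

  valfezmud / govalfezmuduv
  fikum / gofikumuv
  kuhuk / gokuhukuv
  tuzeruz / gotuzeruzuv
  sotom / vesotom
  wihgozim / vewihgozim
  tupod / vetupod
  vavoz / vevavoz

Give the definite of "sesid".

vesesid

"sesid" has last vowel 'i'. The one such stem in the data (wihgozim → vewihgozim) adds the prefix ve-, so the same rule applies.
The other pattern: stems whose last vowel is 'u' add go- … -uv around the stem.
So sesid → vesesid.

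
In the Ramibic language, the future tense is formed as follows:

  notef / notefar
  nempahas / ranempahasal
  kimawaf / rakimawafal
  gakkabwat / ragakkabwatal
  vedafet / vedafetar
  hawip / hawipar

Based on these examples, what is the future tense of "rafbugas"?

kimawaf and notef both end in -f yet inflect differently (rakimawafal, notefar), so the final letter is not what conditions the rule; the last vowel is.
"rafbugas" has last vowel 'a'. The stems whose last vowel is 'a' (kimawaf → rakimawafal, nempahas → ranempahasal, gakkabwat → ragakkabwatal) add ra- … -al around the stem.
So rafbugas → rarafbugasal.

rarafbugasal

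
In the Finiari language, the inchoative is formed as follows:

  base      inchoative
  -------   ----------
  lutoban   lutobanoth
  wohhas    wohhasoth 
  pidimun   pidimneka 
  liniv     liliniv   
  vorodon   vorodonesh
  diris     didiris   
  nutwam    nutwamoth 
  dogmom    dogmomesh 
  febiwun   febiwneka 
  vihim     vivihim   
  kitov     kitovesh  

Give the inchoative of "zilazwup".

zilazwpeka

"zilazwup" has last vowel 'u'. The stems whose last vowel is 'u' (febiwun → febiwneka, pidimun → pidimneka) delete the last vowel and add -eka.
The other patterns: stems whose last vowel is 'i' repeat the first consonant+vowel as a prefix; stems whose last vowel is 'a' add -oth; stems whose last vowel is 'o' add -esh.
So zilazwup → zilazwpeka.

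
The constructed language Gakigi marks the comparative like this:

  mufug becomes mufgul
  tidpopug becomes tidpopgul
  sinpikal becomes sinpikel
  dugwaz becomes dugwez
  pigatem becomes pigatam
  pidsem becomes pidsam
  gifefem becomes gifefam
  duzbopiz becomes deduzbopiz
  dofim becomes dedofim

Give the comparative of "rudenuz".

dugwaz and duzbopiz both end in -z yet inflect differently (dugwez, deduzbopiz), so the final letter is not what conditions the rule; the last vowel is.
"rudenuz" has last vowel 'u'. The stems whose last vowel is 'u' (mufug → mufgul, tidpopug → tidpopgul) delete the last vowel and add -ul.
The other patterns: stems whose last vowel is 'a' change the last vowel to 'e'; stems whose last vowel is 'e' change the last vowel to 'a'; stems whose last vowel is 'i' add the prefix de-.
So rudenuz → rudenzul.

rudenzul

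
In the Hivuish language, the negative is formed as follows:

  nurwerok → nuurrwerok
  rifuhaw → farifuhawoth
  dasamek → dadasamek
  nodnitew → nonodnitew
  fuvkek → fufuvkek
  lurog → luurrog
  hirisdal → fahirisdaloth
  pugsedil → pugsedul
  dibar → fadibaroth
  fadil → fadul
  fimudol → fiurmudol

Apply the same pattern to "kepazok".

keurpazok

hirisdal and fimudol both end in -l yet inflect differently (fahirisdaloth, fiurmudol), so the final letter is not what conditions the rule; the last vowel is.
"kepazok" has last vowel 'o'. The stems whose last vowel is 'o' (nurwerok → nuurrwerok, lurog → luurrog, fimudol → fiurmudol) insert -ur- after the first vowel.
So kepazok → keurpazok.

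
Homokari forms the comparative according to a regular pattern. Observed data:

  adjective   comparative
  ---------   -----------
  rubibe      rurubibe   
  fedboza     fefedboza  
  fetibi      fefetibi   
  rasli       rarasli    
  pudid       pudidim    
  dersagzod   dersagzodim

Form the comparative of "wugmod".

"wugmod" ends in a consonant. The stems ending in a consonant (pudid → pudidim, dersagzod → dersagzodim) add -im.
The other pattern: stems ending in a vowel repeat the first consonant+vowel as a prefix.
So wugmod → wugmodim.

wugmodim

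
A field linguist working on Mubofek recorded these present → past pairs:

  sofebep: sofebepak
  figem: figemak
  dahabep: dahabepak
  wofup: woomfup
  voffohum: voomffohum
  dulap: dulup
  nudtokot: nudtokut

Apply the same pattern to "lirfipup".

liomrfipup

"lirfipup" has last vowel 'u'. The stems whose last vowel is 'u' (wofup → woomfup, voffohum → voomffohum) insert -om- after the first vowel.
The other patterns: stems whose last vowel is 'e' add -ak; stems whose last vowel is 'a' or 'o' change the last vowel to 'u'.
So lirfipup → liomrfipup.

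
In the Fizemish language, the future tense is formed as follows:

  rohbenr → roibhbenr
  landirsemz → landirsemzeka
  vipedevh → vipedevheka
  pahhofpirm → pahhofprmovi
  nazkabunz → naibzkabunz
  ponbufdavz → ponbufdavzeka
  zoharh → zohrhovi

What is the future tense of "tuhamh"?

nazkabunz and ponbufdavz both end in -z yet inflect differently (naibzkabunz, ponbufdavzeka), so the final letter is not what conditions the rule; the second-to-last letter is.
"tuhamh" has second-to-last letter 'm'. The one such stem in the data (landirsemz → landirsemzeka) adds -eka, so the same rule applies.
The other patterns: stems whose second-to-last letter is 'r' delete the last vowel and add -ovi; stems whose second-to-last letter is 'n' insert -ib- after the first vowel.
So tuhamh → tuhamheka.

tuhamheka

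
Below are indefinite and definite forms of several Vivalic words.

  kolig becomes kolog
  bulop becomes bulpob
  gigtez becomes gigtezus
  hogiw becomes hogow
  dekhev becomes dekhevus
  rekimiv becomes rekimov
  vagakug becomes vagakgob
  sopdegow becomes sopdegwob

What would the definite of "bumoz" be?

"bumoz" has last vowel 'o'. The stems whose last vowel is 'o' (bulop → bulpob, sopdegow → sopdegwob) delete the last vowel and add -ob.
The other patterns: stems whose last vowel is 'i' change the last vowel to 'o'; stems whose last vowel is 'e' add -us.
So bumoz → bumzob.

bumzob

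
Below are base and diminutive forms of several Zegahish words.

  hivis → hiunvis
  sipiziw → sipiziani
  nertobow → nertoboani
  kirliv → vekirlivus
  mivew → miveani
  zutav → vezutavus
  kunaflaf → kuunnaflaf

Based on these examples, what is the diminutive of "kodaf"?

koundaf

kirliv and sipiziw both have last vowel 'i' yet inflect differently (vekirlivus, sipiziani), so the last vowel is not what conditions the rule; the final letter is.
"kodaf" ends in -f. The one such stem in the data (kunaflaf → kuunnaflaf) inserts -un- after the first vowel (as does hivis), so the same rule applies.
The other patterns: stems ending in -v add ve- … -us around the stem; stems ending in -w drop the final letter and add -ani.
So kodaf → koundaf.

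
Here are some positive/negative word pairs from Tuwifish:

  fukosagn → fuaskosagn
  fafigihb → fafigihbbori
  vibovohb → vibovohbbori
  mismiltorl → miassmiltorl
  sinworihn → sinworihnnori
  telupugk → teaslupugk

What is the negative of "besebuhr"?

besebuhrrori

sinworihn and fukosagn both end in -n yet inflect differently (sinworihnnori, fuaskosagn), so the final letter is not what conditions the rule; the second-to-last letter is.
"besebuhr" has second-to-last letter 'h'. The stems whose second-to-last letter is 'h' (sinworihn → sinworihnnori, fafigihb → fafigihbbori, vibovohb → vibovohbbori) double the final consonant and add -ori.
The other pattern: stems whose second-to-last letter is 'g' or 'r' insert -as- after the first vowel.
So besebuhr → besebuhrrori.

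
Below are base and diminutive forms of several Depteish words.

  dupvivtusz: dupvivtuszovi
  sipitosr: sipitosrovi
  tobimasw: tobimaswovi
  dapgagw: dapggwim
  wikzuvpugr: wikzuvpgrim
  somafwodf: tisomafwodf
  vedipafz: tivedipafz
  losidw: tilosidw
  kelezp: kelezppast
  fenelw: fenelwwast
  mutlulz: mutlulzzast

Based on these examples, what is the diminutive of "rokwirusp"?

rokwiruspovi

tobimasw and dapgagw both end in -w yet inflect differently (tobimaswovi, dapggwim), so the final letter is not what conditions the rule; the second-to-last letter is.
"rokwirusp" has second-to-last letter 's'. The stems whose second-to-last letter is 's' (dupvivtusz → dupvivtuszovi, sipitosr → sipitosrovi, tobimasw → tobimaswovi) add -ovi.
The other patterns: stems whose second-to-last letter is 'g' delete the last vowel and add -im; stems whose second-to-last letter is 'd' or 'f' add the prefix ti-; stems whose second-to-last letter is 'l' or 'z' double the final consonant and add -ast.
So rokwirusp → rokwiruspovi.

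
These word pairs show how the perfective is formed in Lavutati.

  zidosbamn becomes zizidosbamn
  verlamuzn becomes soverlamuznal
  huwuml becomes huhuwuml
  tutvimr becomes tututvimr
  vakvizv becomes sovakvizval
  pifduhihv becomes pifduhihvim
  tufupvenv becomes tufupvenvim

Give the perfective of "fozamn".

fofozamn

verlamuzn and zidosbamn both end in -n yet inflect differently (soverlamuznal, zizidosbamn), so the final letter is not what conditions the rule; the second-to-last letter is.
"fozamn" has second-to-last letter 'm'. The stems whose second-to-last letter is 'm' (huwuml → huhuwuml, tutvimr → tututvimr, zidosbamn → zizidosbamn) repeat the first consonant+vowel as a prefix.
So fozamn → fofozamn.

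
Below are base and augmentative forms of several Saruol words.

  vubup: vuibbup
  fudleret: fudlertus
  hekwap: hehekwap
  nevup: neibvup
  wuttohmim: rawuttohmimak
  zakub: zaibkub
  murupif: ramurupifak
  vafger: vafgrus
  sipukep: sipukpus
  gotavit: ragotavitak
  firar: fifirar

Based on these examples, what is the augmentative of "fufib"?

"fufib" has last vowel 'i'. The stems whose last vowel is 'i' (gotavit → ragotavitak, murupif → ramurupifak, wuttohmim → rawuttohmimak) add ra- … -ak around the stem.
The other patterns: stems whose last vowel is 'a' repeat the first consonant+vowel as a prefix; stems whose last vowel is 'e' delete the last vowel and add -us; stems whose last vowel is 'u' insert -ib- after the first vowel.
So fufib → rafufibak.

rafufibak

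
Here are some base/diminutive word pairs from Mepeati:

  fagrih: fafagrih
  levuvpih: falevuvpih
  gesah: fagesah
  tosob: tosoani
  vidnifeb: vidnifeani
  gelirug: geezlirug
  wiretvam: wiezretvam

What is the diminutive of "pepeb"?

gesah and wiretvam both have last vowel 'a' yet inflect differently (fagesah, wiezretvam), so the last vowel is not what conditions the rule; the final letter is.
"pepeb" ends in -b. The stems ending in -b (tosob → tosoani, vidnifeb → vidnifeani) drop the final letter and add -ani.
The other patterns: stems ending in -h add the prefix fa-; stems ending in -g or -m insert -ez- after the first vowel.
So pepeb → pepeani.

pepeani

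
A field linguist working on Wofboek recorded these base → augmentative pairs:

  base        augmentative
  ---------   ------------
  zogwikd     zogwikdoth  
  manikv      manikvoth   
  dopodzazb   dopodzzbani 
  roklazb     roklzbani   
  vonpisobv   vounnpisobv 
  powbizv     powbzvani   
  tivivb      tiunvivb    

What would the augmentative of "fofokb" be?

fofokboth

"fofokb" has second-to-last letter 'k'. The stems whose second-to-last letter is 'k' (manikv → manikvoth, zogwikd → zogwikdoth) add -oth.
So fofokb → fofokboth.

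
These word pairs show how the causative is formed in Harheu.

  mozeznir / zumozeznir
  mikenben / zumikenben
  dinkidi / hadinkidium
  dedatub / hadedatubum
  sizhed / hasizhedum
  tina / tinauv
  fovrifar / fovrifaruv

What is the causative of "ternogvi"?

mozeznir and fovrifar both end in -r yet inflect differently (zumozeznir, fovrifaruv), so the final letter is not what conditions the rule; the first letter is.
"ternogvi" begins with t-. The one such stem in the data (tina → tinauv) adds -uv, so the same rule applies.
So ternogvi → ternogviuv.

ternogviuv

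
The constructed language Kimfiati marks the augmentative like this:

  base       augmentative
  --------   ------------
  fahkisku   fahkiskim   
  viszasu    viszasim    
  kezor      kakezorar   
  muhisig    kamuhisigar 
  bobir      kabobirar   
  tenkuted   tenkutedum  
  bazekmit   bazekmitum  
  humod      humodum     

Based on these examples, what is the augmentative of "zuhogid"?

"zuhogid" ends in -d. The stems ending in -d (tenkuted → tenkutedum, humod → humodum) add -um.
So zuhogid → zuhogidum.

zuhogidum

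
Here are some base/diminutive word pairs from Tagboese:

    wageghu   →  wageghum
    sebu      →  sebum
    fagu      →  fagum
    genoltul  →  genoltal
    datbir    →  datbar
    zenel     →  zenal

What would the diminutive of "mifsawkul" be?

mifsawkal

wageghu and genoltul both have last vowel 'u' yet inflect differently (wageghum, genoltal), so the last vowel is not what conditions the rule; the final letter is.
"mifsawkul" ends in -l. The stems ending in -l (genoltul → genoltal, zenel → zenal) change the last vowel to 'a'.
So mifsawkul → mifsawkal.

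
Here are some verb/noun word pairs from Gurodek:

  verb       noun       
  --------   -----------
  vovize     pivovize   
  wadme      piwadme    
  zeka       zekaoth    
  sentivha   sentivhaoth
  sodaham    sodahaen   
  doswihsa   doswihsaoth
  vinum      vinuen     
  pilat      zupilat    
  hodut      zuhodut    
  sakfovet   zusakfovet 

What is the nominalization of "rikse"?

pirikse

pilat and doswihsa both have last vowel 'a' yet inflect differently (zupilat, doswihsaoth), so the last vowel is not what conditions the rule; the final letter is.
"rikse" ends in -e. The stems ending in -e (wadme → piwadme, vovize → pivovize) add the prefix pi-.
So rikse → pirikse.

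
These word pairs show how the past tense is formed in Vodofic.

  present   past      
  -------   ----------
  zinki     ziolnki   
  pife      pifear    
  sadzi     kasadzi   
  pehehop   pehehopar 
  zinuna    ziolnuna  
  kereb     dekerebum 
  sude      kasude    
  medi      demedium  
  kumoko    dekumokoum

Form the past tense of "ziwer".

ziolwer

"ziwer" begins with z-. The stems beginning with z- (zinki → ziolnki, zinuna → ziolnuna) insert -ol- after the first vowel.
The other patterns: stems beginning with p- add -ar; stems beginning with s- add the prefix ka-; stems beginning with k- or m- add de- … -um around the stem.
So ziwer → ziolwer.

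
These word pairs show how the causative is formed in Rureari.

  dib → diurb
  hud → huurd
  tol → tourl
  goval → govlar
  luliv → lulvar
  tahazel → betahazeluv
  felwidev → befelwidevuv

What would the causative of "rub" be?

tol and goval both end in -l yet inflect differently (tourl, govlar), so the final letter is not what conditions the rule; the number of vowels is.
"rub" has 1 vowel. The stems with 1 vowel (dib → diurb, hud → huurd, tol → tourl) insert -ur- after the first vowel.
So rub → ruurb.

ruurb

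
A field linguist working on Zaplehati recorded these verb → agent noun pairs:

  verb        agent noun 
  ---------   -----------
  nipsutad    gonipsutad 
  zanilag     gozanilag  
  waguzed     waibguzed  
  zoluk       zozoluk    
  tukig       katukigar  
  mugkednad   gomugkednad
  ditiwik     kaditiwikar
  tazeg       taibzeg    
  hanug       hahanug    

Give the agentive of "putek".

tukig and tazeg both end in -g yet inflect differently (katukigar, taibzeg), so the final letter is not what conditions the rule; the last vowel is.
"putek" has last vowel 'e'. The stems whose last vowel is 'e' (tazeg → taibzeg, waguzed → waibguzed) insert -ib- after the first vowel.
The other patterns: stems whose last vowel is 'i' add ka- … -ar around the stem; stems whose last vowel is 'u' repeat the first consonant+vowel as a prefix; stems whose last vowel is 'a' add the prefix go-.
So putek → puibtek.

puibtek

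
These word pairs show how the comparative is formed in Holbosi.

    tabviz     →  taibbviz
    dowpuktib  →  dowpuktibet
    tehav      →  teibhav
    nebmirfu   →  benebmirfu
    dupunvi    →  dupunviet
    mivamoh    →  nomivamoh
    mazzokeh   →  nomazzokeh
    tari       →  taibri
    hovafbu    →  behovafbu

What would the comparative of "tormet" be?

dupunvi and tari both end in -i yet inflect differently (dupunviet, taibri), so the final letter is not what conditions the rule; the first letter is.
"tormet" begins with t-. The stems beginning with t- (tabviz → taibbviz, tehav → teibhav, tari → taibri) insert -ib- after the first vowel.
So tormet → toibrmet.

toibrmet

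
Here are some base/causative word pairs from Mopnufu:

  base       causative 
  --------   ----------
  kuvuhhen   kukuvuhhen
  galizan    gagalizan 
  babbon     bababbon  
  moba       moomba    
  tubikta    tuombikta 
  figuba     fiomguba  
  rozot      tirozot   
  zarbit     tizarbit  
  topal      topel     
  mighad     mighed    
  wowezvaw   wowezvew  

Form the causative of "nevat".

tinevat

galizan and moba both have last vowel 'a' yet inflect differently (gagalizan, moomba), so the last vowel is not what conditions the rule; the final letter is.
"nevat" ends in -t. The stems ending in -t (rozot → tirozot, zarbit → tizarbit) add the prefix ti-.
So nevat → tinevat.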